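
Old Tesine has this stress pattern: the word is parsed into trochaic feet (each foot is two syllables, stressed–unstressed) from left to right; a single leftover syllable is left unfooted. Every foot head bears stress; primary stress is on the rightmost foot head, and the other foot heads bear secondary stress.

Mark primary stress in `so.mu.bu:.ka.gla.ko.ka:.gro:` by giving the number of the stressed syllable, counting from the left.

Parse left to right into trochaic (ˈσσ) feet: (ˈso.mu) (ˈbu:.ka) (ˈgla.ko) (ˈka:.gro:).
Foot heads (stressed positions): 1, 3, 5, 7.
End Rule Rightmost: primary stress on the rightmost head = syllable 7.
Primary stress: syllable 7 → so.mu.bu:.ka.gla.ko.ˈka:.gro:.

7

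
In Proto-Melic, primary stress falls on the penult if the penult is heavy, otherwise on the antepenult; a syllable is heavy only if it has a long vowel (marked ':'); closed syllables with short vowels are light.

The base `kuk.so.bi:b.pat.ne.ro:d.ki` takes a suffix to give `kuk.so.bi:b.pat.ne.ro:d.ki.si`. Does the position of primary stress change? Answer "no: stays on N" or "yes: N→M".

Base `kuk.so.bi:b.pat.ne.ro:d.ki` (7 syllables):
  Weights: 5 ne L, 6 ro:d H, 7 ki L.
  The penult (syllable 6, ro:d) is heavy, so it takes stress.
  → primary stress on syllable 6.
Suffixed `kuk.so.bi:b.pat.ne.ro:d.ki.si` (8 syllables):
  Weights: 6 ro:d H, 7 ki L, 8 si L.
  The penult (syllable 7, ki) is light, so stress falls on the antepenult (syllable 6, ro:d).
  → primary stress on syllable 6.

no: stays on 6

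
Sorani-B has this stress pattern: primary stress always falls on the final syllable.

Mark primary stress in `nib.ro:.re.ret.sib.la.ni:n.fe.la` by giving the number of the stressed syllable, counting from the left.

9

The word has 9 syllables; the final syllable is syllable 9 (la).
Primary stress: syllable 9 → nib.ro:.re.ret.sib.la.ni:n.fe.ˈla.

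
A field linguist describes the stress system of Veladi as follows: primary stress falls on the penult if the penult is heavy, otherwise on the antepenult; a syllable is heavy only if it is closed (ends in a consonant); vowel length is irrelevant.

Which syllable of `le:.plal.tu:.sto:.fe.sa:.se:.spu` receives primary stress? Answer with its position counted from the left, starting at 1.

Weights: 6 sa: L, 7 se: L, 8 spu L.
The penult (syllable 7, se:) is light, so stress falls on the antepenult (syllable 6, sa:).
Primary stress: syllable 6 → le:.plal.tu:.sto:.fe.ˈsa:.se:.spu.

6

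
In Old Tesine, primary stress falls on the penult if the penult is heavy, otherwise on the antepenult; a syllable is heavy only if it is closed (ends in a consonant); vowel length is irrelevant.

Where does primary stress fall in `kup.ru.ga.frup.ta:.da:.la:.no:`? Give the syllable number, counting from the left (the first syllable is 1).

Weights: 6 da: L, 7 la: L, 8 no: L.
The penult (syllable 7, la:) is light, so stress falls on the antepenult (syllable 6, da:).
Primary stress: syllable 6 → kup.ru.ga.frup.ta:.ˈda:.la:.no:.

6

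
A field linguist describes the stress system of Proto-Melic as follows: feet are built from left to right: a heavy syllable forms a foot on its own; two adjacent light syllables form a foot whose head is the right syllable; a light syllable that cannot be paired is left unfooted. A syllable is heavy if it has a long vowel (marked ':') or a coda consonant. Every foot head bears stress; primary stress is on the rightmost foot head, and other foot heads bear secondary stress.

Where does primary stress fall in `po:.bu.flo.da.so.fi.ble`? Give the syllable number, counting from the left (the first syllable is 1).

7

Weights: 1 po: H, 2 bu L, 3 flo L, 4 da L, 5 so L, 6 fi L, 7 ble L.
Parse left to right (heavy = foot alone; LL = one foot; stranded L unfooted): (ˈpo:) (bu.ˈflo) (da.ˈso) (fi.ˈble).
Foot heads: 1, 3, 5, 7.
Primary stress on the rightmost head = syllable 7.
Primary stress: syllable 7 → po:.bu.flo.da.so.fi.ˈble.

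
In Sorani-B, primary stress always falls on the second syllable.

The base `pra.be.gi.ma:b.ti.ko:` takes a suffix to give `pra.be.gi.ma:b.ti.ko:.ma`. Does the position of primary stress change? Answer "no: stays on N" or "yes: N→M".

Base `pra.be.gi.ma:b.ti.ko:` (6 syllables):
  The word has 6 syllables; the second syllable is syllable 2 (be).
  → primary stress on syllable 2.
Suffixed `pra.be.gi.ma:b.ti.ko:.ma` (7 syllables):
  The word has 7 syllables; the second syllable is syllable 2 (be).
  → primary stress on syllable 2.

no: stays on 2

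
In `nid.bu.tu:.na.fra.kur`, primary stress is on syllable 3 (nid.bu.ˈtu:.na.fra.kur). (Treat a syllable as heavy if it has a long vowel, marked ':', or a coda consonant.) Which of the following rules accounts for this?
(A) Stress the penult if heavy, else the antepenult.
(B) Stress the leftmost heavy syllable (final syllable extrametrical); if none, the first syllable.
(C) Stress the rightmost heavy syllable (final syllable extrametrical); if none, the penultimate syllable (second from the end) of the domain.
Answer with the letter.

Rule A → syllable 4 (observed: 3).
Rule B → syllable 1 (observed: 3).
Rule C → syllable 3 ✓.

C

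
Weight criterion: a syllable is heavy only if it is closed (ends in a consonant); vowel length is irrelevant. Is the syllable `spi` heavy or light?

`spi`: short vowel, open (no coda). Open (no coda) → light.

light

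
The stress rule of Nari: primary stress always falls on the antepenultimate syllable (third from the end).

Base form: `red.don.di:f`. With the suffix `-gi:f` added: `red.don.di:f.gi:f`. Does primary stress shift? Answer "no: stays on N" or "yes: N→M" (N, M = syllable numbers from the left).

Base `red.don.di:f` (3 syllables):
  The word has 3 syllables; the antepenultimate syllable (third from the end) is syllable 1 (red).
  → primary stress on syllable 1.
Suffixed `red.don.di:f.gi:f` (4 syllables):
  The word has 4 syllables; the antepenultimate syllable (third from the end) is syllable 2 (don).
  → primary stress on syllable 2.

yes: 1→2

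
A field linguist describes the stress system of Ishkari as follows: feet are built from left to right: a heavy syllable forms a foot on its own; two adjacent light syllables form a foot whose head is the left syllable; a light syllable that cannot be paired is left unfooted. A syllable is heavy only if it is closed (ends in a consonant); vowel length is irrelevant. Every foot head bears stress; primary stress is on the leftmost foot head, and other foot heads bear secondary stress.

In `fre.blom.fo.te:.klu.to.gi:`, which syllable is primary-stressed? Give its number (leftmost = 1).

Weights: 1 fre L, 2 blom H, 3 fo L, 4 te: L, 5 klu L, 6 to L, 7 gi: L.
Parse left to right (heavy = foot alone; LL = one foot; stranded L unfooted): fre (ˈblom) (ˈfo.te:) (ˈklu.to) gi:.
Foot heads: 2, 3, 5.
Primary stress on the leftmost head = syllable 2.
Primary stress: syllable 2 → fre.ˈblom.fo.te:.klu.to.gi:.

2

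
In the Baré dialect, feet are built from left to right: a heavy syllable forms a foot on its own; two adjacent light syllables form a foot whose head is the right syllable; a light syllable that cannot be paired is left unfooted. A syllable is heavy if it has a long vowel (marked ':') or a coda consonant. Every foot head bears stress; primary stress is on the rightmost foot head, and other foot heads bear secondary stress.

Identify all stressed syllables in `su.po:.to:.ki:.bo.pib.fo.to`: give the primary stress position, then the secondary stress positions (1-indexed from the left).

Weights: 1 su L, 2 po: H, 3 to: H, 4 ki: H, 5 bo L, 6 pib H, 7 fo L, 8 to L.
Parse left to right (heavy = foot alone; LL = one foot; stranded L unfooted): su (ˈpo:) (ˈto:) (ˈki:) bo (ˈpib) (fo.ˈto).
Foot heads: 2, 3, 4, 6, 8.
Primary stress on the rightmost head = syllable 8.
Secondary stress on 2, 3, 4, 6: su.ˌpo:.ˌto:.ˌki:.bo.ˌpib.fo.ˈto.

primary 8, secondary 2, 3, 4, 6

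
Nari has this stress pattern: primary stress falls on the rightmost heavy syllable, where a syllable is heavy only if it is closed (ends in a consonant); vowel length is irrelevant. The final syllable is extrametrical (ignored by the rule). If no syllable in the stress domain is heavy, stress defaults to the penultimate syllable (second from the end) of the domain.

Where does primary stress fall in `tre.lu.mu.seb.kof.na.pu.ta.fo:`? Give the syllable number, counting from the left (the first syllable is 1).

The final syllable (9, fo:) is extrametrical; the stress domain is syllables 1–8.
Weights: 1 tre L, 2 lu L, 3 mu L, 4 seb H, 5 kof H, 6 na L, 7 pu L, 8 ta L.
Heavy syllables in the domain: 4, 5. The rightmost is syllable 5 (kof).
Primary stress: syllable 5 → tre.lu.mu.seb.ˈkof.na.pu.ta.fo:.

5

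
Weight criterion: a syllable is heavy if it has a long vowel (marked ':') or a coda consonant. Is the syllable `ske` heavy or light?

`ske`: short vowel, open (no coda). Short vowel, open → light.

light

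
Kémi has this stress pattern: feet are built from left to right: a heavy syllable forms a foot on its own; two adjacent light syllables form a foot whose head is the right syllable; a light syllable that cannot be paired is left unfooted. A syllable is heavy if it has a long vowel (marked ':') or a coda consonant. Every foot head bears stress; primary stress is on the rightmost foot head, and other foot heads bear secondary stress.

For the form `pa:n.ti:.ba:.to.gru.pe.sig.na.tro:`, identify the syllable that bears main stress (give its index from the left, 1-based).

9

Weights: 1 pa:n H, 2 ti: H, 3 ba: H, 4 to L, 5 gru L, 6 pe L, 7 sig H, 8 na L, 9 tro: H.
Parse left to right (heavy = foot alone; LL = one foot; stranded L unfooted): (ˈpa:n) (ˈti:) (ˈba:) (to.ˈgru) pe (ˈsig) na (ˈtro:).
Foot heads: 1, 2, 3, 5, 7, 9.
Primary stress on the rightmost head = syllable 9.
Primary stress: syllable 9 → pa:n.ti:.ba:.to.gru.pe.sig.na.ˈtro:.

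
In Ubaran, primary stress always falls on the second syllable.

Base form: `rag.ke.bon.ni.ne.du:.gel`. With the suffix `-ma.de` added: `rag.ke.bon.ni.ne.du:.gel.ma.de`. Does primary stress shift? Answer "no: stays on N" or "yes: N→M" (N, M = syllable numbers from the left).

Base `rag.ke.bon.ni.ne.du:.gel` (7 syllables):
  The word has 7 syllables; the second syllable is syllable 2 (ke).
  → primary stress on syllable 2.
Suffixed `rag.ke.bon.ni.ne.du:.gel.ma.de` (9 syllables):
  The word has 9 syllables; the second syllable is syllable 2 (ke).
  → primary stress on syllable 2.

no: stays on 2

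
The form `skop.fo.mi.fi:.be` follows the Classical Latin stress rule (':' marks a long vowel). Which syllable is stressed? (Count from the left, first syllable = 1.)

4

Classical Latin: stress the penult if heavy (long vowel or closed), else the antepenult.
Weights: 3 mi L, 4 fi: H, 5 be L.
The penult (syllable 4, fi:) is heavy, so it takes stress.
Stress on syllable 4: skop.fo.mi.ˈfi:.be.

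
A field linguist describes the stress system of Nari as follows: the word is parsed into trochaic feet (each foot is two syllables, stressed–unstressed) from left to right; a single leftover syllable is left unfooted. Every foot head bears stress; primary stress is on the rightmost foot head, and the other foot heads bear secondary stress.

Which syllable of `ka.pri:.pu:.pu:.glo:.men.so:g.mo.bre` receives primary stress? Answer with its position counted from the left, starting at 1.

7

Parse left to right into trochaic (ˈσσ) feet: (ˈka.pri:) (ˈpu:.pu:) (ˈglo:.men) (ˈso:g.mo) bre. Syllable 9 is left unfooted.
Foot heads (stressed positions): 1, 3, 5, 7.
End Rule Rightmost: primary stress on the rightmost head = syllable 7.
Primary stress: syllable 7 → ka.pri:.pu:.pu:.glo:.men.ˈso:g.mo.bre.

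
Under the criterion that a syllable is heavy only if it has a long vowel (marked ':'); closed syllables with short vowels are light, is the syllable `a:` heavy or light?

`a:`: long vowel, open (no coda). Long vowel → heavy.

heavy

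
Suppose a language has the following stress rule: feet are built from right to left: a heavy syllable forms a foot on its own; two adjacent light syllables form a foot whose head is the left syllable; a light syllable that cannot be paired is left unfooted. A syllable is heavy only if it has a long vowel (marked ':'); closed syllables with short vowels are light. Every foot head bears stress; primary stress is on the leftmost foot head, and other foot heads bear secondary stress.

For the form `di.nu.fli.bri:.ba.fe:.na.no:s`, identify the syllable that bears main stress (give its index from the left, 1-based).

2

Weights: 1 di L, 2 nu L, 3 fli L, 4 bri: H, 5 ba L, 6 fe: H, 7 na L, 8 no:s H.
Parse right to left (heavy = foot alone; LL = one foot; stranded L unfooted): di (ˈnu.fli) (ˈbri:) ba (ˈfe:) na (ˈno:s).
Foot heads: 2, 4, 6, 8.
Primary stress on the leftmost head = syllable 2.
Primary stress: syllable 2 → di.ˈnu.fli.bri:.ba.fe:.na.no:s.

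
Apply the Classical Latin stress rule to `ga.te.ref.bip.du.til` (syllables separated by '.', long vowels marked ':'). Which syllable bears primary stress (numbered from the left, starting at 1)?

4

Classical Latin: stress the penult if heavy (long vowel or closed), else the antepenult.
Weights: 4 bip H, 5 du L, 6 til H.
The penult (syllable 5, du) is light, so stress falls on the antepenult (syllable 4, bip).
Stress on syllable 4: ga.te.ref.ˈbip.du.til.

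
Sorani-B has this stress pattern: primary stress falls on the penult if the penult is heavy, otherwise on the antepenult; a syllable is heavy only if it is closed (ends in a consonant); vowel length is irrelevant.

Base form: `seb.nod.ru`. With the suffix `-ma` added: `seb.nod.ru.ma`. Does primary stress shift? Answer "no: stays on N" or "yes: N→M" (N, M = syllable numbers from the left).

Base `seb.nod.ru` (3 syllables):
  Weights: 1 seb H, 2 nod H, 3 ru L.
  The penult (syllable 2, nod) is heavy, so it takes stress.
  → primary stress on syllable 2.
Suffixed `seb.nod.ru.ma` (4 syllables):
  Weights: 2 nod H, 3 ru L, 4 ma L.
  The penult (syllable 3, ru) is light, so stress falls on the antepenult (syllable 2, nod).
  → primary stress on syllable 2.

no: stays on 2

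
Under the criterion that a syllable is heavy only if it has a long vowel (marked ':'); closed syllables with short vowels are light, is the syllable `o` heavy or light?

light

`o`: short vowel, open (no coda). Short vowel → light.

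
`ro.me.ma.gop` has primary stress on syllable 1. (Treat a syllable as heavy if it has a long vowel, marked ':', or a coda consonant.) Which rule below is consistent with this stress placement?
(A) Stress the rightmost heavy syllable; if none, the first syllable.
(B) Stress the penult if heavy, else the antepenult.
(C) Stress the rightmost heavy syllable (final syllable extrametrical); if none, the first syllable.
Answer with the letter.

Rule A → syllable 4 (observed: 1).
Rule B → syllable 2 (observed: 1).
Rule C → syllable 1 ✓.

C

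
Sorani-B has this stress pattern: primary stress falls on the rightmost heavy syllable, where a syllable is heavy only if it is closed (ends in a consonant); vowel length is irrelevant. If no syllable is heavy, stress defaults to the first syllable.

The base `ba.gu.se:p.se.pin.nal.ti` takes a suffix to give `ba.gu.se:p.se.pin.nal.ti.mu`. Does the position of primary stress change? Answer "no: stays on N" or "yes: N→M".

Base `ba.gu.se:p.se.pin.nal.ti` (7 syllables):
  Weights: 1 ba L, 2 gu L, 3 se:p H, 4 se L, 5 pin H, 6 nal H, 7 ti L.
  Heavy syllables in the domain: 3, 5, 6. The rightmost is syllable 6 (nal).
  → primary stress on syllable 6.
Suffixed `ba.gu.se:p.se.pin.nal.ti.mu` (8 syllables):
  Weights: 1 ba L, 2 gu L, 3 se:p H, 4 se L, 5 pin H, 6 nal H, 7 ti L, 8 mu L.
  Heavy syllables in the domain: 3, 5, 6. The rightmost is syllable 6 (nal).
  → primary stress on syllable 6.

no: stays on 6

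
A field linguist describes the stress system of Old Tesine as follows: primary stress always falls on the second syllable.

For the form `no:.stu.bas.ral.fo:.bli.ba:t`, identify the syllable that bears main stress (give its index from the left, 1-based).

2

The word has 7 syllables; the second syllable is syllable 2 (stu).
Primary stress: syllable 2 → no:.ˈstu.bas.ral.fo:.bli.ba:t.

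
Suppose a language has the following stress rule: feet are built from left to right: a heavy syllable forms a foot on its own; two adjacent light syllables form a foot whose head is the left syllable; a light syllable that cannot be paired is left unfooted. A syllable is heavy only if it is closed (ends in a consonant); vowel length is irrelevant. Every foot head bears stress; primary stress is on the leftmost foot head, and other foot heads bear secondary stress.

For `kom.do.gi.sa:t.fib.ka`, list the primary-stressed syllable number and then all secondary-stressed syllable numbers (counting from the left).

primary 1, secondary 2, 4, 5

Weights: 1 kom H, 2 do L, 3 gi L, 4 sa:t H, 5 fib H, 6 ka L.
Parse left to right (heavy = foot alone; LL = one foot; stranded L unfooted): (ˈkom) (ˈdo.gi) (ˈsa:t) (ˈfib) ka.
Foot heads: 1, 2, 4, 5.
Primary stress on the leftmost head = syllable 1.
Secondary stress on 2, 4, 5: ˈkom.ˌdo.gi.ˌsa:t.ˌfib.ka.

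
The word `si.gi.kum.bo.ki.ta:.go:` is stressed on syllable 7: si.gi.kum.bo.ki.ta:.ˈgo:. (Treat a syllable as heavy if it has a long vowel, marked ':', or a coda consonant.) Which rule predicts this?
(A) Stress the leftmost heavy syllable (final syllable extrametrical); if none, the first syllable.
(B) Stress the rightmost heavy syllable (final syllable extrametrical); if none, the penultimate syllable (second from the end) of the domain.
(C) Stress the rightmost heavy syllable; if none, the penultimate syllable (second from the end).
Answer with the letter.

C

Rule A → syllable 3 (observed: 7).
Rule B → syllable 6 (observed: 7).
Rule C → syllable 7 ✓.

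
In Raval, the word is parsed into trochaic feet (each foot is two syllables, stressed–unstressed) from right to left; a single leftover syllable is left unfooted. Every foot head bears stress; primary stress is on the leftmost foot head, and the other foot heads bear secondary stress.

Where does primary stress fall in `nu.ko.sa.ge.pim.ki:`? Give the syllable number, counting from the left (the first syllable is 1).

1

Parse right to left into trochaic (ˈσσ) feet: (ˈnu.ko) (ˈsa.ge) (ˈpim.ki:).
Foot heads (stressed positions): 1, 3, 5.
End Rule Leftmost: primary stress on the leftmost head = syllable 1.
Primary stress: syllable 1 → ˈnu.ko.sa.ge.pim.ki:.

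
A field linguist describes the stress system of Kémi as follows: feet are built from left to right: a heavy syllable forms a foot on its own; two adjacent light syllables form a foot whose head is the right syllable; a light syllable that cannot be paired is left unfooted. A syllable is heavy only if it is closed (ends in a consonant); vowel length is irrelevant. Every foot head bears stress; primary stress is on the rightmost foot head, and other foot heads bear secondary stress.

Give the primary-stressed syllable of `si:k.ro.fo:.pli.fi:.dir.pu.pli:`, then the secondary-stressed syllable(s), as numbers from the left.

Weights: 1 si:k H, 2 ro L, 3 fo: L, 4 pli L, 5 fi: L, 6 dir H, 7 pu L, 8 pli: L.
Parse left to right (heavy = foot alone; LL = one foot; stranded L unfooted): (ˈsi:k) (ro.ˈfo:) (pli.ˈfi:) (ˈdir) (pu.ˈpli:).
Foot heads: 1, 3, 5, 6, 8.
Primary stress on the rightmost head = syllable 8.
Secondary stress on 1, 3, 5, 6: ˌsi:k.ro.ˌfo:.pli.ˌfi:.ˌdir.pu.ˈpli:.

primary 8, secondary 1, 3, 5, 6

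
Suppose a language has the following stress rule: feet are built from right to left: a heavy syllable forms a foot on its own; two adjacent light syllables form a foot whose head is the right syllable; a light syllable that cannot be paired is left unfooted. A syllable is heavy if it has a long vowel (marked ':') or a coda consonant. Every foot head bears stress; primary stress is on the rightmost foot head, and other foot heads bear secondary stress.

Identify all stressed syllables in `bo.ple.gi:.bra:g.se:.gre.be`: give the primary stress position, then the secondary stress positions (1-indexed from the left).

primary 7, secondary 2, 3, 4, 5

Weights: 1 bo L, 2 ple L, 3 gi: H, 4 bra:g H, 5 se: H, 6 gre L, 7 be L.
Parse right to left (heavy = foot alone; LL = one foot; stranded L unfooted): (bo.ˈple) (ˈgi:) (ˈbra:g) (ˈse:) (gre.ˈbe).
Foot heads: 2, 3, 4, 5, 7.
Primary stress on the rightmost head = syllable 7.
Secondary stress on 2, 3, 4, 5: bo.ˌple.ˌgi:.ˌbra:g.ˌse:.gre.ˈbe.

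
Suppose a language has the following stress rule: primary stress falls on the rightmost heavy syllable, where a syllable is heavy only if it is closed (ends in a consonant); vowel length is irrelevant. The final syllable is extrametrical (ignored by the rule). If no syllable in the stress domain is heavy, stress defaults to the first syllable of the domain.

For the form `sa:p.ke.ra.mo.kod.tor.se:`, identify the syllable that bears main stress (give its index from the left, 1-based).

6

The final syllable (7, se:) is extrametrical; the stress domain is syllables 1–6.
Weights: 1 sa:p H, 2 ke L, 3 ra L, 4 mo L, 5 kod H, 6 tor H.
Heavy syllables in the domain: 1, 5, 6. The rightmost is syllable 6 (tor).
Primary stress: syllable 6 → sa:p.ke.ra.mo.kod.ˈtor.se:.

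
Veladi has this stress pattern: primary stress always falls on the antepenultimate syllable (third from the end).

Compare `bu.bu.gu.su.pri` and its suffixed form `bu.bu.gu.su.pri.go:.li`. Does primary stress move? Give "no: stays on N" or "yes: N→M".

Base `bu.bu.gu.su.pri` (5 syllables):
  The word has 5 syllables; the antepenultimate syllable (third from the end) is syllable 3 (gu).
  → primary stress on syllable 3.
Suffixed `bu.bu.gu.su.pri.go:.li` (7 syllables):
  The word has 7 syllables; the antepenultimate syllable (third from the end) is syllable 5 (pri).
  → primary stress on syllable 5.

yes: 3→5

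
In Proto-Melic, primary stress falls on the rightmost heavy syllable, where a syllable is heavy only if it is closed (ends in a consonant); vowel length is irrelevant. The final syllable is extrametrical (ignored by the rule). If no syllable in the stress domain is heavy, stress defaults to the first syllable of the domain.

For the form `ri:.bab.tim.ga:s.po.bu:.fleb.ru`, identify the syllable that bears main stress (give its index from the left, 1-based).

The final syllable (8, ru) is extrametrical; the stress domain is syllables 1–7.
Weights: 1 ri: L, 2 bab H, 3 tim H, 4 ga:s H, 5 po L, 6 bu: L, 7 fleb H.
Heavy syllables in the domain: 2, 3, 4, 7. The rightmost is syllable 7 (fleb).
Primary stress: syllable 7 → ri:.bab.tim.ga:s.po.bu:.ˈfleb.ru.

7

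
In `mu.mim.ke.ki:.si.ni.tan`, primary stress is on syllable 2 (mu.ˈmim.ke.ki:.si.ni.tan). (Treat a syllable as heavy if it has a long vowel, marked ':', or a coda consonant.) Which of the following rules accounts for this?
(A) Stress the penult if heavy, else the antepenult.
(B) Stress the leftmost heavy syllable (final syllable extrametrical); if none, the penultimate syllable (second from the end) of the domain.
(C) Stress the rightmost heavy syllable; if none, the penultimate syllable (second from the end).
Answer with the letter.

B

Rule A → syllable 5 (observed: 2).
Rule B → syllable 2 ✓.
Rule C → syllable 7 (observed: 2).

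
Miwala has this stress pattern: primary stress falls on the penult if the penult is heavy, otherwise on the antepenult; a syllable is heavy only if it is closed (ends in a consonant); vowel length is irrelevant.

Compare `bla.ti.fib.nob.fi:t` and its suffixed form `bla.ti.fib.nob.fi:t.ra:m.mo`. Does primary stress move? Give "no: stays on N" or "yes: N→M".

yes: 4→6

Base `bla.ti.fib.nob.fi:t` (5 syllables):
  Weights: 3 fib H, 4 nob H, 5 fi:t H.
  The penult (syllable 4, nob) is heavy, so it takes stress.
  → primary stress on syllable 4.
Suffixed `bla.ti.fib.nob.fi:t.ra:m.mo` (7 syllables):
  Weights: 5 fi:t H, 6 ra:m H, 7 mo L.
  The penult (syllable 6, ra:m) is heavy, so it takes stress.
  → primary stress on syllable 6.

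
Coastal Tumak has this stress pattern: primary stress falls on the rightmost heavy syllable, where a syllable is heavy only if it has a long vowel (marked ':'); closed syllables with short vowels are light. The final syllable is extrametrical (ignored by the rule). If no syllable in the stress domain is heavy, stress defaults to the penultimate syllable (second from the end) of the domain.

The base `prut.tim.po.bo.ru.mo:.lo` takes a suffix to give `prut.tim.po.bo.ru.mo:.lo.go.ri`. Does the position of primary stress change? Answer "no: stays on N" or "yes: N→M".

Base `prut.tim.po.bo.ru.mo:.lo` (7 syllables):
  The final syllable (7, lo) is extrametrical; the stress domain is syllables 1–6.
  Weights: 1 prut L, 2 tim L, 3 po L, 4 bo L, 5 ru L, 6 mo: H.
  Heavy syllables in the domain: 6. The rightmost is syllable 6 (mo:).
  → primary stress on syllable 6.
Suffixed `prut.tim.po.bo.ru.mo:.lo.go.ri` (9 syllables):
  The final syllable (9, ri) is extrametrical; the stress domain is syllables 1–8.
  Weights: 1 prut L, 2 tim L, 3 po L, 4 bo L, 5 ru L, 6 mo: H, 7 lo L, 8 go L.
  Heavy syllables in the domain: 6. The rightmost is syllable 6 (mo:).
  → primary stress on syllable 6.

no: stays on 6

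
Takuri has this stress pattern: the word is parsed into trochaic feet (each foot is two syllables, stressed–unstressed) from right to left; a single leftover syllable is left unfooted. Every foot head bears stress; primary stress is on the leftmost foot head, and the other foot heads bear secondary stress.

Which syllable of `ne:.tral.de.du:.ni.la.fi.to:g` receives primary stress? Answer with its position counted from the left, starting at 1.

Parse right to left into trochaic (ˈσσ) feet: (ˈne:.tral) (ˈde.du:) (ˈni.la) (ˈfi.to:g).
Foot heads (stressed positions): 1, 3, 5, 7.
End Rule Leftmost: primary stress on the leftmost head = syllable 1.
Primary stress: syllable 1 → ˈne:.tral.de.du:.ni.la.fi.to:g.

1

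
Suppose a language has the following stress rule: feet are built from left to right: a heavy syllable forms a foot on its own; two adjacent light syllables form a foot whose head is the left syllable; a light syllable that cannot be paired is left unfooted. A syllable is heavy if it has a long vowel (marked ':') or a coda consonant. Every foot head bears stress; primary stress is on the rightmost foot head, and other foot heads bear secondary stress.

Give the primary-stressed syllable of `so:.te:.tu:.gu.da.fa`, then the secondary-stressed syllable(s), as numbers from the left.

primary 4, secondary 1, 2, 3

Weights: 1 so: H, 2 te: H, 3 tu: H, 4 gu L, 5 da L, 6 fa L.
Parse left to right (heavy = foot alone; LL = one foot; stranded L unfooted): (ˈso:) (ˈte:) (ˈtu:) (ˈgu.da) fa.
Foot heads: 1, 2, 3, 4.
Primary stress on the rightmost head = syllable 4.
Secondary stress on 1, 2, 3: ˌso:.ˌte:.ˌtu:.ˈgu.da.fa.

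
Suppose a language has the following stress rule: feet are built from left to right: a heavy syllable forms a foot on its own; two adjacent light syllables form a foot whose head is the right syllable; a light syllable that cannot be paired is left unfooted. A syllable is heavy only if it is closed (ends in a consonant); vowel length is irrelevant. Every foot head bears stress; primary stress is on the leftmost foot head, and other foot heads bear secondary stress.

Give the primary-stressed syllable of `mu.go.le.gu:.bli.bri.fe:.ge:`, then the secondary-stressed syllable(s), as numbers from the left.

Weights: 1 mu L, 2 go L, 3 le L, 4 gu: L, 5 bli L, 6 bri L, 7 fe: L, 8 ge: L.
Parse left to right (heavy = foot alone; LL = one foot; stranded L unfooted): (mu.ˈgo) (le.ˈgu:) (bli.ˈbri) (fe:.ˈge:).
Foot heads: 2, 4, 6, 8.
Primary stress on the leftmost head = syllable 2.
Secondary stress on 4, 6, 8: mu.ˈgo.le.ˌgu:.bli.ˌbri.fe:.ˌge:.

primary 2, secondary 4, 6, 8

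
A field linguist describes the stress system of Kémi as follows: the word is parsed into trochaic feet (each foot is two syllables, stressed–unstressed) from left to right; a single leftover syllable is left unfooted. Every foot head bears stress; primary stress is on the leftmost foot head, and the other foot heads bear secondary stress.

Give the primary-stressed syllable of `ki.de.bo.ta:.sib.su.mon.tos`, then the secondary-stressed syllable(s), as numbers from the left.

Parse left to right into trochaic (ˈσσ) feet: (ˈki.de) (ˈbo.ta:) (ˈsib.su) (ˈmon.tos).
Foot heads (stressed positions): 1, 3, 5, 7.
End Rule Leftmost: primary stress on the leftmost head = syllable 1.
Secondary stress on 3, 5, 7: ˈki.de.ˌbo.ta:.ˌsib.su.ˌmon.tos.

primary 1, secondary 3, 5, 7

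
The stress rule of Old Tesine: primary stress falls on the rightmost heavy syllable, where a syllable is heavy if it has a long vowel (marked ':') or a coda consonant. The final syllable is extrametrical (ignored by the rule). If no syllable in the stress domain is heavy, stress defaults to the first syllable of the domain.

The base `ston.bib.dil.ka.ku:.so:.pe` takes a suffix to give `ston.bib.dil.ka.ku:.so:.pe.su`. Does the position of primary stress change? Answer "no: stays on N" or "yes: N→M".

no: stays on 6

Base `ston.bib.dil.ka.ku:.so:.pe` (7 syllables):
  The final syllable (7, pe) is extrametrical; the stress domain is syllables 1–6.
  Weights: 1 ston H, 2 bib H, 3 dil H, 4 ka L, 5 ku: H, 6 so: H.
  Heavy syllables in the domain: 1, 2, 3, 5, 6. The rightmost is syllable 6 (so:).
  → primary stress on syllable 6.
Suffixed `ston.bib.dil.ka.ku:.so:.pe.su` (8 syllables):
  The final syllable (8, su) is extrametrical; the stress domain is syllables 1–7.
  Weights: 1 ston H, 2 bib H, 3 dil H, 4 ka L, 5 ku: H, 6 so: H, 7 pe L.
  Heavy syllables in the domain: 1, 2, 3, 5, 6. The rightmost is syllable 6 (so:).
  → primary stress on syllable 6.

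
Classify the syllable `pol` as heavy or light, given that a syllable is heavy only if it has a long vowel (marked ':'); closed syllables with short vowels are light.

`pol`: short vowel, closed (coda /l/). Short vowel → light.

light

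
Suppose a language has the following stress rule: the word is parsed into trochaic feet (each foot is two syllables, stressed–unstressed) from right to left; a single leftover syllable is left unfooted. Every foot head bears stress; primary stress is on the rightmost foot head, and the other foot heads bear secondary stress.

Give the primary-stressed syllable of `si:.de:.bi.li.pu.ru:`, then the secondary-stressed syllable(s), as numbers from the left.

Parse right to left into trochaic (ˈσσ) feet: (ˈsi:.de:) (ˈbi.li) (ˈpu.ru:).
Foot heads (stressed positions): 1, 3, 5.
End Rule Rightmost: primary stress on the rightmost head = syllable 5.
Secondary stress on 1, 3: ˌsi:.de:.ˌbi.li.ˈpu.ru:.

primary 5, secondary 1, 3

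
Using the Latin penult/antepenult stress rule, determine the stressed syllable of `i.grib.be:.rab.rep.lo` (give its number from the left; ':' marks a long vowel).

Classical Latin: stress the penult if heavy (long vowel or closed), else the antepenult.
Weights: 4 rab H, 5 rep H, 6 lo L.
The penult (syllable 5, rep) is heavy, so it takes stress.
Stress on syllable 5: i.grib.be:.rab.ˈrep.lo.

5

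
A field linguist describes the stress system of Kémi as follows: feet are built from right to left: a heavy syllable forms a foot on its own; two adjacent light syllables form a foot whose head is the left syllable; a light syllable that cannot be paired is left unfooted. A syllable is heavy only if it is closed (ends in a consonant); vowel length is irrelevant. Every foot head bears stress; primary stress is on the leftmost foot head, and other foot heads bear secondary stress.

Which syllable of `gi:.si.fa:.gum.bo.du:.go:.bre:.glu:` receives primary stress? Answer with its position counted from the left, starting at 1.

Weights: 1 gi: L, 2 si L, 3 fa: L, 4 gum H, 5 bo L, 6 du: L, 7 go: L, 8 bre: L, 9 glu: L.
Parse right to left (heavy = foot alone; LL = one foot; stranded L unfooted): gi: (ˈsi.fa:) (ˈgum) bo (ˈdu:.go:) (ˈbre:.glu:).
Foot heads: 2, 4, 6, 8.
Primary stress on the leftmost head = syllable 2.
Primary stress: syllable 2 → gi:.ˈsi.fa:.gum.bo.du:.go:.bre:.glu:.

2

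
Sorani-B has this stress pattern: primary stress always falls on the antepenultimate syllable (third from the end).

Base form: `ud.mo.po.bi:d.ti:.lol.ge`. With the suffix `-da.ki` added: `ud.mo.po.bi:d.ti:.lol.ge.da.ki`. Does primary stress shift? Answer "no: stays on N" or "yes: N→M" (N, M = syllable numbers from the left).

yes: 5→7

Base `ud.mo.po.bi:d.ti:.lol.ge` (7 syllables):
  The word has 7 syllables; the antepenultimate syllable (third from the end) is syllable 5 (ti:).
  → primary stress on syllable 5.
Suffixed `ud.mo.po.bi:d.ti:.lol.ge.da.ki` (9 syllables):
  The word has 9 syllables; the antepenultimate syllable (third from the end) is syllable 7 (ge).
  → primary stress on syllable 7.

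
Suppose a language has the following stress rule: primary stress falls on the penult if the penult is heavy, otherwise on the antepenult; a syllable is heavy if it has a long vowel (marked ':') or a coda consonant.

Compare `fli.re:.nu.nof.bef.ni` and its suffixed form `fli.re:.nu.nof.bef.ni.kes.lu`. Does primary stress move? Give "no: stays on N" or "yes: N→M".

Base `fli.re:.nu.nof.bef.ni` (6 syllables):
  Weights: 4 nof H, 5 bef H, 6 ni L.
  The penult (syllable 5, bef) is heavy, so it takes stress.
  → primary stress on syllable 5.
Suffixed `fli.re:.nu.nof.bef.ni.kes.lu` (8 syllables):
  Weights: 6 ni L, 7 kes H, 8 lu L.
  The penult (syllable 7, kes) is heavy, so it takes stress.
  → primary stress on syllable 7.

yes: 5→7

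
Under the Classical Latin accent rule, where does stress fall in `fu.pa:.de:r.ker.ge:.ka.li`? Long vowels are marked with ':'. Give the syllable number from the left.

Classical Latin: stress the penult if heavy (long vowel or closed), else the antepenult.
Weights: 5 ge: H, 6 ka L, 7 li L.
The penult (syllable 6, ka) is light, so stress falls on the antepenult (syllable 5, ge:).
Stress on syllable 5: fu.pa:.de:r.ker.ˈge:.ka.li.

5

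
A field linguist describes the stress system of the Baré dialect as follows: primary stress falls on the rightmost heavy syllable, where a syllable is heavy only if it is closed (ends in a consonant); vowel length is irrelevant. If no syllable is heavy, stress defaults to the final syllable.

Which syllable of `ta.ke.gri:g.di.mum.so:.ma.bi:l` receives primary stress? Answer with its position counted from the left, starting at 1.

8

Weights: 1 ta L, 2 ke L, 3 gri:g H, 4 di L, 5 mum H, 6 so: L, 7 ma L, 8 bi:l H.
Heavy syllables in the domain: 3, 5, 8. The rightmost is syllable 8 (bi:l).
Primary stress: syllable 8 → ta.ke.gri:g.di.mum.so:.ma.ˈbi:l.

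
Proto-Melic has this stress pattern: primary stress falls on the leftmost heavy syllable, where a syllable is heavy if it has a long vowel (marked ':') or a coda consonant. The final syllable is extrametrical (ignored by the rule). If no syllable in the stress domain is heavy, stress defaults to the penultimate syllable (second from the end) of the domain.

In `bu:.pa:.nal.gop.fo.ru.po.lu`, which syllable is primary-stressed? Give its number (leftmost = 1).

1

The final syllable (8, lu) is extrametrical; the stress domain is syllables 1–7.
Weights: 1 bu: H, 2 pa: H, 3 nal H, 4 gop H, 5 fo L, 6 ru L, 7 po L.
Heavy syllables in the domain: 1, 2, 3, 4. The leftmost is syllable 1 (bu:).
Primary stress: syllable 1 → ˈbu:.pa:.nal.gop.fo.ru.po.lu.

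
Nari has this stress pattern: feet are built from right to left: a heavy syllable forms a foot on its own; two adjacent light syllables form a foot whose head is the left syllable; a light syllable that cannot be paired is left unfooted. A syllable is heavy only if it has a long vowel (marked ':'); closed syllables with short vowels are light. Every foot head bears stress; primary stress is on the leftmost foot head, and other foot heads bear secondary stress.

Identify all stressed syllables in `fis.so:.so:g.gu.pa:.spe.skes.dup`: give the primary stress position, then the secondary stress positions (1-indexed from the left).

Weights: 1 fis L, 2 so: H, 3 so:g H, 4 gu L, 5 pa: H, 6 spe L, 7 skes L, 8 dup L.
Parse right to left (heavy = foot alone; LL = one foot; stranded L unfooted): fis (ˈso:) (ˈso:g) gu (ˈpa:) spe (ˈskes.dup).
Foot heads: 2, 3, 5, 7.
Primary stress on the leftmost head = syllable 2.
Secondary stress on 3, 5, 7: fis.ˈso:.ˌso:g.gu.ˌpa:.spe.ˌskes.dup.

primary 2, secondary 3, 5, 7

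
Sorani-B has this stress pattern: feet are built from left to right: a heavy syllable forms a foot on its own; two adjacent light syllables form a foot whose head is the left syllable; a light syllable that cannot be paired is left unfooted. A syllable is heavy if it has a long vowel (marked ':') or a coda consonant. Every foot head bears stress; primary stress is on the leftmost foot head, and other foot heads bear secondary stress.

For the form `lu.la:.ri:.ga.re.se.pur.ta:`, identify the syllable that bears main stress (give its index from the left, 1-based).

2

Weights: 1 lu L, 2 la: H, 3 ri: H, 4 ga L, 5 re L, 6 se L, 7 pur H, 8 ta: H.
Parse left to right (heavy = foot alone; LL = one foot; stranded L unfooted): lu (ˈla:) (ˈri:) (ˈga.re) se (ˈpur) (ˈta:).
Foot heads: 2, 3, 4, 7, 8.
Primary stress on the leftmost head = syllable 2.
Primary stress: syllable 2 → lu.ˈla:.ri:.ga.re.se.pur.ta:.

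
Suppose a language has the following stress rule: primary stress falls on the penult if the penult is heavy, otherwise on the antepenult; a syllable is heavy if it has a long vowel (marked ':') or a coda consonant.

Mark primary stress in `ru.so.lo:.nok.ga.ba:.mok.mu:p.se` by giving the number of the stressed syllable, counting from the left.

8

Weights: 7 mok H, 8 mu:p H, 9 se L.
The penult (syllable 8, mu:p) is heavy, so it takes stress.
Primary stress: syllable 8 → ru.so.lo:.nok.ga.ba:.mok.ˈmu:p.se.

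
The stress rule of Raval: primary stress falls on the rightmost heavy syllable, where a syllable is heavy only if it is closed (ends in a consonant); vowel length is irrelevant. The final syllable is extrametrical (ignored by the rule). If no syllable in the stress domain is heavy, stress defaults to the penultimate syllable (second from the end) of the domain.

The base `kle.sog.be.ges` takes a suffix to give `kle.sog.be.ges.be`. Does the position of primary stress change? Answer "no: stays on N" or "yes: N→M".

yes: 2→4

Base `kle.sog.be.ges` (4 syllables):
  The final syllable (4, ges) is extrametrical; the stress domain is syllables 1–3.
  Weights: 1 kle L, 2 sog H, 3 be L.
  Heavy syllables in the domain: 2. The rightmost is syllable 2 (sog).
  → primary stress on syllable 2.
Suffixed `kle.sog.be.ges.be` (5 syllables):
  The final syllable (5, be) is extrametrical; the stress domain is syllables 1–4.
  Weights: 1 kle L, 2 sog H, 3 be L, 4 ges H.
  Heavy syllables in the domain: 2, 4. The rightmost is syllable 4 (ges).
  → primary stress on syllable 4.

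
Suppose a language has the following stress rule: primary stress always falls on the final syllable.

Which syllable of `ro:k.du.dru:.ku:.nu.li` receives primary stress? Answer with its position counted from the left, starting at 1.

6

The word has 6 syllables; the final syllable is syllable 6 (li).
Primary stress: syllable 6 → ro:k.du.dru:.ku:.nu.ˈli.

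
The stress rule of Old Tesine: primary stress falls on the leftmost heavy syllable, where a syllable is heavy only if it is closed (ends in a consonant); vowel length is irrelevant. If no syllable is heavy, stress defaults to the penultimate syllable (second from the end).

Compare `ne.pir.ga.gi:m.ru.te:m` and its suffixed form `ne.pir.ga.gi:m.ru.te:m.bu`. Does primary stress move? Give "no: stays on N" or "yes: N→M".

no: stays on 2

Base `ne.pir.ga.gi:m.ru.te:m` (6 syllables):
  Weights: 1 ne L, 2 pir H, 3 ga L, 4 gi:m H, 5 ru L, 6 te:m H.
  Heavy syllables in the domain: 2, 4, 6. The leftmost is syllable 2 (pir).
  → primary stress on syllable 2.
Suffixed `ne.pir.ga.gi:m.ru.te:m.bu` (7 syllables):
  Weights: 1 ne L, 2 pir H, 3 ga L, 4 gi:m H, 5 ru L, 6 te:m H, 7 bu L.
  Heavy syllables in the domain: 2, 4, 6. The leftmost is syllable 2 (pir).
  → primary stress on syllable 2.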